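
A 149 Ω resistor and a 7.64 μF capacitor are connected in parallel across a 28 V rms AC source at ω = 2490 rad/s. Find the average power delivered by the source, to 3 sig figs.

5.26 W

X_C = 1/(ωC) = 52.6 Ω
Parallel: admittances add. Y = 1/R + jωC
Y = (0.00671 + j0.0190) S
|Y| = 0.0202 S → |Z| = 1/|Y| = 49.6 Ω, ∠Z = −∠Y = -70.6°
I = V/|Z| = 565 mA
P = VI cos φ = 28 × 0.565 × cos(-70.6°) = 5.26 W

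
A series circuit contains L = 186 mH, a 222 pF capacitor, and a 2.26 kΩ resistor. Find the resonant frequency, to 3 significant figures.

ω₀ = 1/√(LC) = 1/√(0.186 × 2.22e-10) = 155600 rad/s
f₀ = ω₀/(2π) = 24.8 kHz

24.8 kHz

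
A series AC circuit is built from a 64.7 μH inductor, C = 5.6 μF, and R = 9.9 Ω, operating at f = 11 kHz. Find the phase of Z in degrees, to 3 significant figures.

10.8°

ω = 2πf = 69120 rad/s
X_L = ωL = 4.47 Ω
X_C = 1/(ωC) = 2.58 Ω
Net reactance X = X_L − X_C = 1.89 Ω
Z = 9.90 + j1.89 Ω
|Z| = √(9.90² + 1.89²) = 10.1 Ω
∠Z = arctan(1.89/9.90) = 10.8°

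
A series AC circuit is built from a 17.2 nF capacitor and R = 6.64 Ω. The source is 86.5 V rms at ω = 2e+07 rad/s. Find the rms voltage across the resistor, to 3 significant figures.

79.2 V

X_C = 1/(ωC) = 2.91 Ω
Z = 6.64 − j2.91 Ω
|Z| = √(6.64² + 2.91²) = 7.25 Ω
I = V/|Z| = 11.9 A
V_R = I·|Z_R| = 11.9 × 6.64 = 79.2 V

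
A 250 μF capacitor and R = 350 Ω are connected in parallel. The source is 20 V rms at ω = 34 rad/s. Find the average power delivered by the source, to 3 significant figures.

1.14 W

X_C = 1/(ωC) = 118 Ω
Parallel: admittances add. Y = 1/R + jωC
Y = (0.00286 + j0.00850) S
|Y| = 0.00897 S → |Z| = 1/|Y| = 112 Ω, ∠Z = −∠Y = -71.4°
I = V/|Z| = 179 mA
P = VI cos φ = 20 × 0.179 × cos(-71.4°) = 1.14 W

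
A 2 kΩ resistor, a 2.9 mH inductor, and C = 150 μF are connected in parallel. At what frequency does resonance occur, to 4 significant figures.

ω₀ = 1/√(LC) = 1/√(0.0029 × 0.00015) = 1516 rad/s
f₀ = ω₀/(2π) = 241.3 Hz

241.3 Hz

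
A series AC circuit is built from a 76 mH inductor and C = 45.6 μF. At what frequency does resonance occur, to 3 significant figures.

ω₀ = 1/√(LC) = 1/√(0.076 × 4.56e-05) = 537.2 rad/s
f₀ = ω₀/(2π) = 85.5 Hz

85.5 Hz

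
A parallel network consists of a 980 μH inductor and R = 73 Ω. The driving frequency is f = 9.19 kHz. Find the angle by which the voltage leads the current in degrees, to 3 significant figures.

ω = 2πf = 57740 rad/s
X_L = ωL = 56.6 Ω
Parallel: admittances add. Y = 1/R + 1/(jωL)
Y = (0.0137 − j0.0177) S
|Y| = 0.0224 S → |Z| = 1/|Y| = 44.7 Ω, ∠Z = −∠Y = 52.2°

52.2°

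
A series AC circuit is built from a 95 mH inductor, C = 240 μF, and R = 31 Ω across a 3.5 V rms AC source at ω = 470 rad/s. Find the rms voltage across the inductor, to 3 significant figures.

X_L = ωL = 44.6 Ω
X_C = 1/(ωC) = 8.87 Ω
Net reactance X = X_L − X_C = 35.8 Ω
Z = 31.0 + j35.8 Ω
|Z| = √(31.0² + 35.8²) = 47.3 Ω
I = V/|Z| = 73.9 mA
V_L = I·|Z_L| = 0.0739 × 44.6 = 3.30 V

3.30 V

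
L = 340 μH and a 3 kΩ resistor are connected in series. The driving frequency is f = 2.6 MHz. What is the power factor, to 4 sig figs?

0.4752

ω = 2πf = 1.634e+07 rad/s
X_L = ωL = 5554 Ω
Z = 3000 + j5554 Ω
|Z| = √(3000² + 5554²) = 6313 Ω
∠Z = arctan(5554/3000) = 61.63°
cos φ = cos(61.63°) = 0.4752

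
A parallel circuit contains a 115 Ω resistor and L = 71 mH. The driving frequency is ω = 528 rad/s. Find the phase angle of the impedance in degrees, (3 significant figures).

X_L = ωL = 37.5 Ω
Parallel: admittances add. Y = 1/R + 1/(jωL)
Y = (0.00870 − j0.0267) S
|Y| = 0.0281 S → |Z| = 1/|Y| = 35.6 Ω, ∠Z = −∠Y = 71.9°

71.9°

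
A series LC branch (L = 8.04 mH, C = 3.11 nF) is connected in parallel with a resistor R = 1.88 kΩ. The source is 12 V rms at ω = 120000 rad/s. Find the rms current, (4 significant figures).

9.472 mA

X_L = ωL = 964.8 Ω
X_C = 1/(ωC) = 2680 Ω
Branch 1: Z₁ = R = 1880 Ω
Branch 2 (series LC): Z₂ = j(X_L − X_C) = −j1715 Ω
Parallel: Z = Z₁Z₂/(Z₁+Z₂), |Z| = 1267 Ω, ∠Z = -47.63°
I = V/|Z| = 12/1267 = 9.472 mA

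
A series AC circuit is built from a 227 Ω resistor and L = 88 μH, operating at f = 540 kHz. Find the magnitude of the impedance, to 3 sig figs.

ω = 2πf = 3.393e+06 rad/s
X_L = ωL = 299 Ω
Z = 227 + j299 Ω
|Z| = √(227² + 299²) = 375 Ω

375 Ω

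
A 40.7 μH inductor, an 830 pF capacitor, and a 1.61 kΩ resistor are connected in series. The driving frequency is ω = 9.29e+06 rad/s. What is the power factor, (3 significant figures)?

X_L = ωL = 378 Ω
X_C = 1/(ωC) = 130 Ω
Net reactance X = X_L − X_C = 248 Ω
Z = 1610 + j248 Ω
|Z| = √(1610² + 248²) = 1630 Ω
∠Z = arctan(248/1610) = 8.77°
cos φ = cos(8.77°) = 0.988

0.988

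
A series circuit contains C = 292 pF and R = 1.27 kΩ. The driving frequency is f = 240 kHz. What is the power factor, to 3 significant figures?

0.488

ω = 2πf = 1.508e+06 rad/s
X_C = 1/(ωC) = 2270 Ω
Z = 1270 − j2270 Ω
|Z| = √(1270² + 2270²) = 2600 Ω
∠Z = arctan(-2270/1270) = -60.8°
cos φ = cos(-60.8°) = 0.488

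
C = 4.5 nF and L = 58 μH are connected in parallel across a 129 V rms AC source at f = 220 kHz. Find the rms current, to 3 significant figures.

807 mA

ω = 2πf = 1.382e+06 rad/s
X_L = ωL = 80.2 Ω
X_C = 1/(ωC) = 161 Ω
Parallel: admittances add. Y = 1/(jωL) + jωC
Y = (0 − j0.00625) S
|Y| = 0.00625 S → |Z| = 1/|Y| = 160 Ω, ∠Z = −∠Y = 90.0°
I = V/|Z| = 129/160 = 807 mA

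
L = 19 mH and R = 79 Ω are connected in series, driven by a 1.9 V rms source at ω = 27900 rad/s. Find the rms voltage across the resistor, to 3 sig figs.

X_L = ωL = 530 Ω
Z = 79.0 + j530 Ω
|Z| = √(79.0² + 530²) = 536 Ω
I = V/|Z| = 3.55 mA
V_R = I·|Z_R| = 0.00355 × 79.0 = 0.280 V

0.280 V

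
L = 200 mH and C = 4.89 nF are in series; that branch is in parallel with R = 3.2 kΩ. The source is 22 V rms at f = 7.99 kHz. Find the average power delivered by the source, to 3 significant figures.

ω = 2πf = 50200 rad/s
X_L = ωL = 10000 Ω
X_C = 1/(ωC) = 4070 Ω
Branch 1: Z₁ = R = 3200 Ω
Branch 2 (series LC): Z₂ = j(X_L − X_C) = j5970 Ω
Parallel: Z = Z₁Z₂/(Z₁+Z₂), |Z| = 2820 Ω, ∠Z = 28.2°
I = V/|Z| = 7.80 mA
P = VI cos φ = 22 × 0.00780 × cos(28.2°) = 151 mW

151 mW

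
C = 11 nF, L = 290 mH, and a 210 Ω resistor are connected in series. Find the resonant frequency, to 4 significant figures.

2.818 kHz

ω₀ = 1/√(LC) = 1/√(0.29 × 1.1e-08) = 17710 rad/s
f₀ = ω₀/(2π) = 2.818 kHz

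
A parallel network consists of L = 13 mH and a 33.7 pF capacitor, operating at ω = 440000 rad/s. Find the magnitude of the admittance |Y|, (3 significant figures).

X_L = ωL = 5720 Ω
X_C = 1/(ωC) = 67400 Ω
Parallel: admittances add. Y = 1/(jωL) + jωC
Y = (0 − j0.000160) S
|Y| = 0.000160 S → |Z| = 1/|Y| = 6250 Ω, ∠Z = −∠Y = 90.0°

160 μS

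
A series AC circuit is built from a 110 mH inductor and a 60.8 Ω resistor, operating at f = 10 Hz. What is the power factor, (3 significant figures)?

ω = 2πf = 62.83 rad/s
X_L = ωL = 6.91 Ω
Z = 60.8 + j6.91 Ω
|Z| = √(60.8² + 6.91²) = 61.2 Ω
∠Z = arctan(6.91/60.8) = 6.49°
cos φ = cos(6.49°) = 0.994

0.994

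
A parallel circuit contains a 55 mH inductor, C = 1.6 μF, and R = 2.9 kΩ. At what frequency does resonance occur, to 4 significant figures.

ω₀ = 1/√(LC) = 1/√(0.055 × 1.6e-06) = 3371 rad/s
f₀ = ω₀/(2π) = 536.5 Hz

536.5 Hz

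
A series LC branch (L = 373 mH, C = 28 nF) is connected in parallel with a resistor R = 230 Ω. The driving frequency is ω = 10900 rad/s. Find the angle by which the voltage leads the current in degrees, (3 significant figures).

16.2°

X_L = ωL = 4070 Ω
X_C = 1/(ωC) = 3280 Ω
Branch 1: Z₁ = R = 230 Ω
Branch 2 (series LC): Z₂ = j(X_L − X_C) = j789 Ω
Parallel: Z = Z₁Z₂/(Z₁+Z₂), |Z| = 221 Ω, ∠Z = 16.2°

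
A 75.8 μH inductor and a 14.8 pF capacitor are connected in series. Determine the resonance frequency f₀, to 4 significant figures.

4.752 MHz

ω₀ = 1/√(LC) = 1/√(7.58e-05 × 1.48e-11) = 2.986e+07 rad/s
f₀ = ω₀/(2π) = 4.752 MHz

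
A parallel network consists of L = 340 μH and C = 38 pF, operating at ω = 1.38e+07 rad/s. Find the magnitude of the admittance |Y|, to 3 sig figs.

311 μS

X_L = ωL = 4690 Ω
X_C = 1/(ωC) = 1910 Ω
Parallel: admittances add. Y = 1/(jωL) + jωC
Y = (0 + j0.000311) S
|Y| = 0.000311 S → |Z| = 1/|Y| = 3210 Ω, ∠Z = −∠Y = -90.0°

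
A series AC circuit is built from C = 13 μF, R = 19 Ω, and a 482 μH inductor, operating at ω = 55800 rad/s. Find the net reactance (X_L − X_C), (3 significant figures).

25.5 Ω

X_L = ωL = 26.9 Ω
X_C = 1/(ωC) = 1.38 Ω
X = 26.9 − 1.38 = 25.5 Ω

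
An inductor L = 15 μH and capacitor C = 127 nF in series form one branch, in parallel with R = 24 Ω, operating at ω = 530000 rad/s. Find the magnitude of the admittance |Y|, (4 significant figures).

X_L = ωL = 7.950 Ω
X_C = 1/(ωC) = 14.86 Ω
Branch 1: Z₁ = R = 24.00 Ω
Branch 2 (series LC): Z₂ = j(X_L − X_C) = −j6.907 Ω
Parallel: Z = Z₁Z₂/(Z₁+Z₂), |Z| = 6.637 Ω, ∠Z = -73.95°
|Y| = 1/|Z| = 150.7 mS

150.7 mS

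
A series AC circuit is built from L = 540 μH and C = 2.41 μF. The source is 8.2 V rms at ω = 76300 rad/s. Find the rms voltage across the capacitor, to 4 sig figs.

1.247 V

X_L = ωL = 41.20 Ω
X_C = 1/(ωC) = 5.438 Ω
Net reactance X = X_L − X_C = 35.76 Ω
Z = j35.76 Ω
|Z| = √(0² + 35.76²) = 35.76 Ω
I = V/|Z| = 229.3 mA
V_C = I·|Z_C| = 0.2293 × 5.438 = 1.247 V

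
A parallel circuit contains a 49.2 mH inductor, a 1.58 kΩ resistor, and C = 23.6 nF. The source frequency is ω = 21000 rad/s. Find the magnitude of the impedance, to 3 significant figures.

X_L = ωL = 1030 Ω
X_C = 1/(ωC) = 2020 Ω
Parallel: admittances add. Y = 1/R + 1/(jωL) + jωC
Y = (0.000633 − j0.000472) S
|Y| = 0.000790 S → |Z| = 1/|Y| = 1270 Ω, ∠Z = −∠Y = 36.7°

1270 Ω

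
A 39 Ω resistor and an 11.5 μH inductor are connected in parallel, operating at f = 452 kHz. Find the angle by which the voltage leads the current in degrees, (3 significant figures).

ω = 2πf = 2.84e+06 rad/s
X_L = ωL = 32.7 Ω
Parallel: admittances add. Y = 1/R + 1/(jωL)
Y = (0.0256 − j0.0306) S
|Y| = 0.0399 S → |Z| = 1/|Y| = 25.0 Ω, ∠Z = −∠Y = 50.1°

50.1°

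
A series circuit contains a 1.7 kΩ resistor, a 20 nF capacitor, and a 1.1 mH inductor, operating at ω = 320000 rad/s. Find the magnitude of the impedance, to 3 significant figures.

X_L = ωL = 352 Ω
X_C = 1/(ωC) = 156 Ω
Net reactance X = X_L − X_C = 196 Ω
Z = 1700 + j196 Ω
|Z| = √(1700² + 196²) = 1710 Ω

1710 Ω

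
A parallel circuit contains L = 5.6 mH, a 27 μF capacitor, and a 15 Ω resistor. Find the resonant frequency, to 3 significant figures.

ω₀ = 1/√(LC) = 1/√(0.0056 × 2.7e-05) = 2572 rad/s
f₀ = ω₀/(2π) = 409 Hz

409 Hz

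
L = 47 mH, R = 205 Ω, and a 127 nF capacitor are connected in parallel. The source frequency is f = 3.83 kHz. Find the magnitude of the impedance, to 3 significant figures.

ω = 2πf = 24060 rad/s
X_L = ωL = 1130 Ω
X_C = 1/(ωC) = 327 Ω
Parallel: admittances add. Y = 1/R + 1/(jωL) + jωC
Y = (0.00488 + j0.00217) S
|Y| = 0.00534 S → |Z| = 1/|Y| = 187 Ω, ∠Z = −∠Y = -24.0°

187 Ω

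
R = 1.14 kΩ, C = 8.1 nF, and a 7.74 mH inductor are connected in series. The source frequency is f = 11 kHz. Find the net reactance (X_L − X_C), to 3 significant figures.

-1250 Ω

ω = 2πf = 69120 rad/s
X_L = ωL = 535 Ω
X_C = 1/(ωC) = 1790 Ω
X = 535 − 1790 = -1250 Ω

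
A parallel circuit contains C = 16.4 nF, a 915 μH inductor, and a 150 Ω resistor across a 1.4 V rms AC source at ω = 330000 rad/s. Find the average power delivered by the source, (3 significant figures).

X_L = ωL = 302 Ω
X_C = 1/(ωC) = 185 Ω
Parallel: admittances add. Y = 1/R + 1/(jωL) + jωC
Y = (0.00667 + j0.00210) S
|Y| = 0.00699 S → |Z| = 1/|Y| = 143 Ω, ∠Z = −∠Y = -17.5°
I = V/|Z| = 9.79 mA
P = VI cos φ = 1.4 × 0.00979 × cos(-17.5°) = 13.1 mW

13.1 mW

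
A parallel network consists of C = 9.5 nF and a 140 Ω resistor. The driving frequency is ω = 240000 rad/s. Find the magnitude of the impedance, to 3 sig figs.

133 Ω

X_C = 1/(ωC) = 439 Ω
Parallel: admittances add. Y = 1/R + jωC
Y = (0.00714 + j0.00228) S
|Y| = 0.00750 S → |Z| = 1/|Y| = 133 Ω, ∠Z = −∠Y = -17.7°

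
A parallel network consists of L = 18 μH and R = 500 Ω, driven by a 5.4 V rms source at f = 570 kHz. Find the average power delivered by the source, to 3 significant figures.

ω = 2πf = 3.581e+06 rad/s
X_L = ωL = 64.5 Ω
Parallel: admittances add. Y = 1/R + 1/(jωL)
Y = (0.00200 − j0.0155) S
|Y| = 0.0156 S → |Z| = 1/|Y| = 63.9 Ω, ∠Z = −∠Y = 82.7°
I = V/|Z| = 84.5 mA
P = VI cos φ = 5.4 × 0.0845 × cos(82.7°) = 58.3 mW

58.3 mW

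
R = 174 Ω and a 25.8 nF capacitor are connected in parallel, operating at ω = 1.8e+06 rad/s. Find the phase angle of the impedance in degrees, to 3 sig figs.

X_C = 1/(ωC) = 21.5 Ω
Parallel: admittances add. Y = 1/R + jωC
Y = (0.00575 + j0.0464) S
|Y| = 0.0468 S → |Z| = 1/|Y| = 21.4 Ω, ∠Z = −∠Y = -82.9°

-82.9°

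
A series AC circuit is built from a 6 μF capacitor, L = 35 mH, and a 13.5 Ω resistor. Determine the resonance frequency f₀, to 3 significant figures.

347 Hz

ω₀ = 1/√(LC) = 1/√(0.035 × 6e-06) = 2182 rad/s
f₀ = ω₀/(2π) = 347 Hz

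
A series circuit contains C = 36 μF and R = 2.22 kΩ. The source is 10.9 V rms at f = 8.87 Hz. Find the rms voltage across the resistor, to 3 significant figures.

10.6 V

ω = 2πf = 55.73 rad/s
X_C = 1/(ωC) = 498 Ω
Z = 2220 − j498 Ω
|Z| = √(2220² + 498²) = 2280 Ω
I = V/|Z| = 4.79 mA
V_R = I·|Z_R| = 0.00479 × 2220 = 10.6 V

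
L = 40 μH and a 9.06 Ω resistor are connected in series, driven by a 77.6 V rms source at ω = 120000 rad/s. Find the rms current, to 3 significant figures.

7.57 A

X_L = ωL = 4.80 Ω
Z = 9.06 + j4.80 Ω
|Z| = √(9.06² + 4.80²) = 10.3 Ω
I = V/|Z| = 77.6/10.3 = 7.57 A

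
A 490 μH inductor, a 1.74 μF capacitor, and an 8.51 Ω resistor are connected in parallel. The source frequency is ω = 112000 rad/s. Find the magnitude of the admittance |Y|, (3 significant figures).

X_L = ωL = 54.9 Ω
X_C = 1/(ωC) = 5.13 Ω
Parallel: admittances add. Y = 1/R + 1/(jωL) + jωC
Y = (0.118 + j0.177) S
|Y| = 0.212 S → |Z| = 1/|Y| = 4.71 Ω, ∠Z = −∠Y = -56.4°

212 mS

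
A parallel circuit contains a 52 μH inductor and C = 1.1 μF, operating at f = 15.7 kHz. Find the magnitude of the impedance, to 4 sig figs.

11.57 Ω

ω = 2πf = 98650 rad/s
X_L = ωL = 5.130 Ω
X_C = 1/(ωC) = 9.216 Ω
Parallel: admittances add. Y = 1/(jωL) + jωC
Y = (0 − j0.08644) S
|Y| = 0.08644 S → |Z| = 1/|Y| = 11.57 Ω, ∠Z = −∠Y = 90.00°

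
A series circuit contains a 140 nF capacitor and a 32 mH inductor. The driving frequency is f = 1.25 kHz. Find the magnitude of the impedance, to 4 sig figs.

ω = 2πf = 7854 rad/s
X_L = ωL = 251.3 Ω
X_C = 1/(ωC) = 909.5 Ω
Net reactance X = X_L − X_C = -658.1 Ω
Z = − j658.1 Ω
|Z| = √(0² + 658.1²) = 658.1 Ω

658.1 Ω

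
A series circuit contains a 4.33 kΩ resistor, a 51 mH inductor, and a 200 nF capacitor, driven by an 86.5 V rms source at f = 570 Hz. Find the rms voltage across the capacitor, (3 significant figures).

26.9 V

ω = 2πf = 3581 rad/s
X_L = ωL = 183 Ω
X_C = 1/(ωC) = 1400 Ω
Net reactance X = X_L − X_C = -1210 Ω
Z = 4330 − j1210 Ω
|Z| = √(4330² + 1210²) = 4500 Ω
I = V/|Z| = 19.2 mA
V_C = I·|Z_C| = 0.0192 × 1400 = 26.9 V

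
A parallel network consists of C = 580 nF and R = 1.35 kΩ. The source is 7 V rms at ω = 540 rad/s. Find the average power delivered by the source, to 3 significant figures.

36.3 mW

X_C = 1/(ωC) = 3190 Ω
Parallel: admittances add. Y = 1/R + jωC
Y = (0.000741 + j0.000313) S
|Y| = 0.000804 S → |Z| = 1/|Y| = 1240 Ω, ∠Z = −∠Y = -22.9°
I = V/|Z| = 5.63 mA
P = VI cos φ = 7 × 0.00563 × cos(-22.9°) = 36.3 mW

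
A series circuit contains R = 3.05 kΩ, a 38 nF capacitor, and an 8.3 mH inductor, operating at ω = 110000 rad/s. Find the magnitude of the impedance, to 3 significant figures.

3120 Ω

X_L = ωL = 913 Ω
X_C = 1/(ωC) = 239 Ω
Net reactance X = X_L − X_C = 674 Ω
Z = 3050 + j674 Ω
|Z| = √(3050² + 674²) = 3120 Ω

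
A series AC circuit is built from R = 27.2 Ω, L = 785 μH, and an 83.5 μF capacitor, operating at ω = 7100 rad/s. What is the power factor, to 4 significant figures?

0.9899

X_L = ωL = 5.574 Ω
X_C = 1/(ωC) = 1.687 Ω
Net reactance X = X_L − X_C = 3.887 Ω
Z = 27.20 + j3.887 Ω
|Z| = √(27.20² + 3.887²) = 27.48 Ω
∠Z = arctan(3.887/27.20) = 8.132°
cos φ = cos(8.132°) = 0.9899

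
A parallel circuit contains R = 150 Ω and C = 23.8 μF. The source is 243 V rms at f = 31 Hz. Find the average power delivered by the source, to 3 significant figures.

ω = 2πf = 194.8 rad/s
X_C = 1/(ωC) = 216 Ω
Parallel: admittances add. Y = 1/R + jωC
Y = (0.00667 + j0.00464) S
|Y| = 0.00812 S → |Z| = 1/|Y| = 123 Ω, ∠Z = −∠Y = -34.8°
I = V/|Z| = 1.97 A
P = VI cos φ = 243 × 1.97 × cos(-34.8°) = 394 W

394 W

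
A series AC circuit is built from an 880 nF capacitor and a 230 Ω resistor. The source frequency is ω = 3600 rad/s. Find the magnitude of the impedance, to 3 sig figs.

391 Ω

X_C = 1/(ωC) = 316 Ω
Z = 230 − j316 Ω
|Z| = √(230² + 316²) = 391 Ω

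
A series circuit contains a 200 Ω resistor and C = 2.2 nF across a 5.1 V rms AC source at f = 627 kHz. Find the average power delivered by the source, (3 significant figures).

ω = 2πf = 3.94e+06 rad/s
X_C = 1/(ωC) = 115 Ω
Z = 200 − j115 Ω
|Z| = √(200² + 115²) = 231 Ω
∠Z = arctan(-115/200) = -30.0°
I = V/|Z| = 22.1 mA
P = VI cos φ = 5.1 × 0.0221 × cos(-30.0°) = 97.6 mW

97.6 mW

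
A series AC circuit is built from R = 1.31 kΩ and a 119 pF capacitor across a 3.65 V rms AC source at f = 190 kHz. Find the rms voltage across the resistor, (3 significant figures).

0.668 V

ω = 2πf = 1.194e+06 rad/s
X_C = 1/(ωC) = 7040 Ω
Z = 1310 − j7040 Ω
|Z| = √(1310² + 7040²) = 7160 Ω
I = V/|Z| = 510 μA
V_R = I·|Z_R| = 0.000510 × 1310 = 0.668 V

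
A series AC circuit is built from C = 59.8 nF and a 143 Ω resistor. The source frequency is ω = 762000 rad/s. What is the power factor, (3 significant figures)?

0.988

X_C = 1/(ωC) = 21.9 Ω
Z = 143 − j21.9 Ω
|Z| = √(143² + 21.9²) = 145 Ω
∠Z = arctan(-21.9/143) = -8.72°
cos φ = cos(-8.72°) = 0.988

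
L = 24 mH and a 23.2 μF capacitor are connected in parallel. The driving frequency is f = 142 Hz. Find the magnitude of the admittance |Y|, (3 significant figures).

26.0 mS

ω = 2πf = 892.2 rad/s
X_L = ωL = 21.4 Ω
X_C = 1/(ωC) = 48.3 Ω
Parallel: admittances add. Y = 1/(jωL) + jωC
Y = (0 − j0.0260) S
|Y| = 0.0260 S → |Z| = 1/|Y| = 38.5 Ω, ∠Z = −∠Y = 90.0°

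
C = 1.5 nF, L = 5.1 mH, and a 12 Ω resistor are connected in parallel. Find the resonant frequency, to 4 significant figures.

57.54 kHz

ω₀ = 1/√(LC) = 1/√(0.0051 × 1.5e-09) = 361600 rad/s
f₀ = ω₀/(2π) = 57.54 kHz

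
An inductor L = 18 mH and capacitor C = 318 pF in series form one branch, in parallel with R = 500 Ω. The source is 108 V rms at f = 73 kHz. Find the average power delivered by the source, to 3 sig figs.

23.3 W

ω = 2πf = 458700 rad/s
X_L = ωL = 8260 Ω
X_C = 1/(ωC) = 6860 Ω
Branch 1: Z₁ = R = 500 Ω
Branch 2 (series LC): Z₂ = j(X_L − X_C) = j1400 Ω
Parallel: Z = Z₁Z₂/(Z₁+Z₂), |Z| = 471 Ω, ∠Z = 19.7°
I = V/|Z| = 229 mA
P = VI cos φ = 108 × 0.229 × cos(19.7°) = 23.3 W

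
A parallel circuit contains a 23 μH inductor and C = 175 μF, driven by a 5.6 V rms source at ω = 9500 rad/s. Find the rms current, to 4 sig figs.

16.32 A

X_L = ωL = 0.2185 Ω
X_C = 1/(ωC) = 0.6015 Ω
Parallel: admittances add. Y = 1/(jωL) + jωC
Y = (0 − j2.914) S
|Y| = 2.914 S → |Z| = 1/|Y| = 0.3432 Ω, ∠Z = −∠Y = 90.00°
I = V/|Z| = 5.6/0.3432 = 16.32 A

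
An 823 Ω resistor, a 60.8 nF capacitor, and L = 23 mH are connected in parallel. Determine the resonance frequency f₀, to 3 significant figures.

ω₀ = 1/√(LC) = 1/√(0.023 × 6.08e-08) = 26740 rad/s
f₀ = ω₀/(2π) = 4.26 kHz

4.26 kHz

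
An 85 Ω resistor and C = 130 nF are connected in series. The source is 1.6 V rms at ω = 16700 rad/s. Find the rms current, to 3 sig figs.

X_C = 1/(ωC) = 461 Ω
Z = 85.0 − j461 Ω
|Z| = √(85.0² + 461²) = 468 Ω
I = V/|Z| = 1.6/468 = 3.42 mA

3.42 mA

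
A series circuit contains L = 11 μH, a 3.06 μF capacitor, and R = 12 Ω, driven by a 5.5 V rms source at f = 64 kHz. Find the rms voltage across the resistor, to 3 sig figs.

5.27 V

ω = 2πf = 402100 rad/s
X_L = ωL = 4.42 Ω
X_C = 1/(ωC) = 0.813 Ω
Net reactance X = X_L − X_C = 3.61 Ω
Z = 12.0 + j3.61 Ω
|Z| = √(12.0² + 3.61²) = 12.5 Ω
I = V/|Z| = 439 mA
V_R = I·|Z_R| = 0.439 × 12.0 = 5.27 V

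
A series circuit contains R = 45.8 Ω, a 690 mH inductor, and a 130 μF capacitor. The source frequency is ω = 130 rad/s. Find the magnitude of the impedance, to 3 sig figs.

X_L = ωL = 89.7 Ω
X_C = 1/(ωC) = 59.2 Ω
Net reactance X = X_L − X_C = 30.5 Ω
Z = 45.8 + j30.5 Ω
|Z| = √(45.8² + 30.5²) = 55.0 Ω

55.0 Ω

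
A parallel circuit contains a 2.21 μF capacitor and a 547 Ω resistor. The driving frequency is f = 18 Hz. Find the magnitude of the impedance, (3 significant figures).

542 Ω

ω = 2πf = 113.1 rad/s
X_C = 1/(ωC) = 4000 Ω
Parallel: admittances add. Y = 1/R + jωC
Y = (0.00183 + j0.000250) S
|Y| = 0.00185 S → |Z| = 1/|Y| = 542 Ω, ∠Z = −∠Y = -7.79°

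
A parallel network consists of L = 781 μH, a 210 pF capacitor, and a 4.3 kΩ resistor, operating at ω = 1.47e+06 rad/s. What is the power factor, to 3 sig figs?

X_L = ωL = 1150 Ω
X_C = 1/(ωC) = 3240 Ω
Parallel: admittances add. Y = 1/R + 1/(jωL) + jωC
Y = (0.000233 − j0.000562) S
|Y| = 0.000609 S → |Z| = 1/|Y| = 1640 Ω, ∠Z = −∠Y = 67.5°
cos φ = cos(67.5°) = 0.382

0.382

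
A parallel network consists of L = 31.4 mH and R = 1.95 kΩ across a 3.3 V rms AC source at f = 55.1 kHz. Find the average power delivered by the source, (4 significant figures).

5.585 mW

ω = 2πf = 346200 rad/s
X_L = ωL = 10870 Ω
Parallel: admittances add. Y = 1/R + 1/(jωL)
Y = (0.0005128 − j9.199e-05) S
|Y| = 0.0005210 S → |Z| = 1/|Y| = 1919 Ω, ∠Z = −∠Y = 10.17°
I = V/|Z| = 1.719 mA
P = VI cos φ = 3.3 × 0.001719 × cos(10.17°) = 5.585 mW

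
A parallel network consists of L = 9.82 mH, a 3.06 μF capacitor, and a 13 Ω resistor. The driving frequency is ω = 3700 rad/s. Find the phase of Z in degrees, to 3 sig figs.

11.9°

X_L = ωL = 36.3 Ω
X_C = 1/(ωC) = 88.3 Ω
Parallel: admittances add. Y = 1/R + 1/(jωL) + jωC
Y = (0.0769 − j0.0162) S
|Y| = 0.0786 S → |Z| = 1/|Y| = 12.7 Ω, ∠Z = −∠Y = 11.9°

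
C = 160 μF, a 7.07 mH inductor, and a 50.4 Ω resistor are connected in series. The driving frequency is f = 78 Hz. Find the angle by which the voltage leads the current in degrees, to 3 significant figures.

ω = 2πf = 490.1 rad/s
X_L = ωL = 3.46 Ω
X_C = 1/(ωC) = 12.8 Ω
Net reactance X = X_L − X_C = -9.29 Ω
Z = 50.4 − j9.29 Ω
|Z| = √(50.4² + 9.29²) = 51.2 Ω
∠Z = arctan(-9.29/50.4) = -10.4°

-10.4°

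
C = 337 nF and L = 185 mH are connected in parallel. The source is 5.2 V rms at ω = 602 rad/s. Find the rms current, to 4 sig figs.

45.64 mA

X_L = ωL = 111.4 Ω
X_C = 1/(ωC) = 4929 Ω
Parallel: admittances add. Y = 1/(jωL) + jωC
Y = (0 − j0.008776) S
|Y| = 0.008776 S → |Z| = 1/|Y| = 113.9 Ω, ∠Z = −∠Y = 90.00°
I = V/|Z| = 5.2/113.9 = 45.64 mA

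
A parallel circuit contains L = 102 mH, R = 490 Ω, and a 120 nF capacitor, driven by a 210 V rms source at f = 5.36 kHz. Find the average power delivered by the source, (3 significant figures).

ω = 2πf = 33680 rad/s
X_L = ωL = 3440 Ω
X_C = 1/(ωC) = 247 Ω
Parallel: admittances add. Y = 1/R + 1/(jωL) + jωC
Y = (0.00204 + j0.00375) S
|Y| = 0.00427 S → |Z| = 1/|Y| = 234 Ω, ∠Z = −∠Y = -61.4°
I = V/|Z| = 897 mA
P = VI cos φ = 210 × 0.897 × cos(-61.4°) = 90.0 W

90.0 W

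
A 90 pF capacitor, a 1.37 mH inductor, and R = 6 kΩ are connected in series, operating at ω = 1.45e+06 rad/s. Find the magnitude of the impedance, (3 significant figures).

8260 Ω

X_L = ωL = 1990 Ω
X_C = 1/(ωC) = 7660 Ω
Net reactance X = X_L − X_C = -5680 Ω
Z = 6000 − j5680 Ω
|Z| = √(6000² + 5680²) = 8260 Ω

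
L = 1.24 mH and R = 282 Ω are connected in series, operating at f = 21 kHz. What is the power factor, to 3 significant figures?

ω = 2πf = 131900 rad/s
X_L = ωL = 164 Ω
Z = 282 + j164 Ω
|Z| = √(282² + 164²) = 326 Ω
∠Z = arctan(164/282) = 30.1°
cos φ = cos(30.1°) = 0.865

0.865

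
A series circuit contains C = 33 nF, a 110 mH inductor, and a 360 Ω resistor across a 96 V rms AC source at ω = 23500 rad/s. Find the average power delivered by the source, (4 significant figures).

1.835 W

X_L = ωL = 2585 Ω
X_C = 1/(ωC) = 1289 Ω
Net reactance X = X_L − X_C = 1296 Ω
Z = 360.0 + j1296 Ω
|Z| = √(360.0² + 1296²) = 1345 Ω
∠Z = arctan(1296/360.0) = 74.47°
I = V/|Z| = 71.40 mA
P = VI cos φ = 96 × 0.07140 × cos(74.47°) = 1.835 W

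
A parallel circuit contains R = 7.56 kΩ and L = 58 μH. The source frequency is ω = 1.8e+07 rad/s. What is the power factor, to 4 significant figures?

0.1368

X_L = ωL = 1044 Ω
Parallel: admittances add. Y = 1/R + 1/(jωL)
Y = (0.0001323 − j0.0009579) S
|Y| = 0.0009669 S → |Z| = 1/|Y| = 1034 Ω, ∠Z = −∠Y = 82.14°
cos φ = cos(82.14°) = 0.1368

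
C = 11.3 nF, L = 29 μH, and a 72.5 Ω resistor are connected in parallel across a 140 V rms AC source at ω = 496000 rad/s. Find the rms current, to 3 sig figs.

9.15 A

X_L = ωL = 14.4 Ω
X_C = 1/(ωC) = 178 Ω
Parallel: admittances add. Y = 1/R + 1/(jωL) + jωC
Y = (0.0138 − j0.0639) S
|Y| = 0.0654 S → |Z| = 1/|Y| = 15.3 Ω, ∠Z = −∠Y = 77.8°
I = V/|Z| = 140/15.3 = 9.15 A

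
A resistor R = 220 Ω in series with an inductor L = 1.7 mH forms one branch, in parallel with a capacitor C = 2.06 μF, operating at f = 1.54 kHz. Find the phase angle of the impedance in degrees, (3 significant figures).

-77.0°

ω = 2πf = 9676 rad/s
X_L = ωL = 16.4 Ω
X_C = 1/(ωC) = 50.2 Ω
Branch 1 (R+jX_L): Z₁ = 220 + j16.4 Ω, |Z₁| = 221 Ω
Branch 2 (−jX_C): Z₂ = −j50.2 Ω
Parallel: Z = Z₁Z₂/(Z₁+Z₂), |Z| = 49.7 Ω, ∠Z = -77.0°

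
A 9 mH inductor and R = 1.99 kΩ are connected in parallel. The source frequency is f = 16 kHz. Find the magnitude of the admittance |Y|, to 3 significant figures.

1.21 mS

ω = 2πf = 100500 rad/s
X_L = ωL = 905 Ω
Parallel: admittances add. Y = 1/R + 1/(jωL)
Y = (0.000503 − j0.00111) S
|Y| = 0.00121 S → |Z| = 1/|Y| = 824 Ω, ∠Z = −∠Y = 65.6°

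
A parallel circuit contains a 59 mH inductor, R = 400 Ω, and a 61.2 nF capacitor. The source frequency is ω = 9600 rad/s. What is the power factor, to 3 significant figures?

0.905

X_L = ωL = 566 Ω
X_C = 1/(ωC) = 1700 Ω
Parallel: admittances add. Y = 1/R + 1/(jωL) + jωC
Y = (0.00250 − j0.00118) S
|Y| = 0.00276 S → |Z| = 1/|Y| = 362 Ω, ∠Z = −∠Y = 25.2°
cos φ = cos(25.2°) = 0.905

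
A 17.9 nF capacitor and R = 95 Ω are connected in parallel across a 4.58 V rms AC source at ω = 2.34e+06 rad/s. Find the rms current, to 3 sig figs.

198 mA

X_C = 1/(ωC) = 23.9 Ω
Parallel: admittances add. Y = 1/R + jωC
Y = (0.0105 + j0.0419) S
|Y| = 0.0432 S → |Z| = 1/|Y| = 23.2 Ω, ∠Z = −∠Y = -75.9°
I = V/|Z| = 4.58/23.2 = 198 mA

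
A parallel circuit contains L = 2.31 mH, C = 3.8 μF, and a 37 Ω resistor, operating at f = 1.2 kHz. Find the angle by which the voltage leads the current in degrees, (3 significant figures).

46.8°

ω = 2πf = 7540 rad/s
X_L = ωL = 17.4 Ω
X_C = 1/(ωC) = 34.9 Ω
Parallel: admittances add. Y = 1/R + 1/(jωL) + jωC
Y = (0.0270 − j0.0288) S
|Y| = 0.0395 S → |Z| = 1/|Y| = 25.3 Ω, ∠Z = −∠Y = 46.8°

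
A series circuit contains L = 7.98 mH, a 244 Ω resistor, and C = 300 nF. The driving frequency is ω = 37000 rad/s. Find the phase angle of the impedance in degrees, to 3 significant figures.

40.1°

X_L = ωL = 295 Ω
X_C = 1/(ωC) = 90.1 Ω
Net reactance X = X_L − X_C = 205 Ω
Z = 244 + j205 Ω
|Z| = √(244² + 205²) = 319 Ω
∠Z = arctan(205/244) = 40.1°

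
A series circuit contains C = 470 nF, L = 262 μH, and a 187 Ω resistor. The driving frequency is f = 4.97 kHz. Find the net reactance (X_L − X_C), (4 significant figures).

-59.95 Ω

ω = 2πf = 31230 rad/s
X_L = ωL = 8.182 Ω
X_C = 1/(ωC) = 68.13 Ω
X = 8.182 − 68.13 = -59.95 Ω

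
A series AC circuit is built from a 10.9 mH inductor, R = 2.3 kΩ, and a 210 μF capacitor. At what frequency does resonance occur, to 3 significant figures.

ω₀ = 1/√(LC) = 1/√(0.0109 × 0.00021) = 661.0 rad/s
f₀ = ω₀/(2π) = 105 Hz

105 Hz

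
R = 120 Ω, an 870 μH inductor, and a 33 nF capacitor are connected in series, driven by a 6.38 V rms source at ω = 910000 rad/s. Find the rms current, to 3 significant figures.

X_L = ωL = 792 Ω
X_C = 1/(ωC) = 33.3 Ω
Net reactance X = X_L − X_C = 758 Ω
Z = 120 + j758 Ω
|Z| = √(120² + 758²) = 768 Ω
I = V/|Z| = 6.38/768 = 8.31 mA

8.31 mA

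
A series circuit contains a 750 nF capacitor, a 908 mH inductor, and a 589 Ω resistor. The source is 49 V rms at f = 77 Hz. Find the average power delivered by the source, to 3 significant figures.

ω = 2πf = 483.8 rad/s
X_L = ωL = 439 Ω
X_C = 1/(ωC) = 2760 Ω
Net reactance X = X_L − X_C = -2320 Ω
Z = 589 − j2320 Ω
|Z| = √(589² + 2320²) = 2390 Ω
∠Z = arctan(-2320/589) = -75.7°
I = V/|Z| = 20.5 mA
P = VI cos φ = 49 × 0.0205 × cos(-75.7°) = 248 mW

248 mW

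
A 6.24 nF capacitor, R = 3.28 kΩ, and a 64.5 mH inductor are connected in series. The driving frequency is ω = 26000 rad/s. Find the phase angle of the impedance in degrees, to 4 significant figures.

-53.83°

X_L = ωL = 1677 Ω
X_C = 1/(ωC) = 6164 Ω
Net reactance X = X_L − X_C = -4487 Ω
Z = 3280 − j4487 Ω
|Z| = √(3280² + 4487²) = 5558 Ω
∠Z = arctan(-4487/3280) = -53.83°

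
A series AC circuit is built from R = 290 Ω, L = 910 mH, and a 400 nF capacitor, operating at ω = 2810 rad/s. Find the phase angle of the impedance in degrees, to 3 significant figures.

80.1°

X_L = ωL = 2560 Ω
X_C = 1/(ωC) = 890 Ω
Net reactance X = X_L − X_C = 1670 Ω
Z = 290 + j1670 Ω
|Z| = √(290² + 1670²) = 1690 Ω
∠Z = arctan(1670/290) = 80.1°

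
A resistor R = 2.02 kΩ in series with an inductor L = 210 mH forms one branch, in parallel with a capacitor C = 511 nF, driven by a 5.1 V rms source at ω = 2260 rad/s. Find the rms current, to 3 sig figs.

X_L = ωL = 475 Ω
X_C = 1/(ωC) = 866 Ω
Branch 1 (R+jX_L): Z₁ = 2020 + j475 Ω, |Z₁| = 2080 Ω
Branch 2 (−jX_C): Z₂ = −j866 Ω
Parallel: Z = Z₁Z₂/(Z₁+Z₂), |Z| = 873 Ω, ∠Z = -65.8°
I = V/|Z| = 5.1/873 = 5.84 mA

5.84 mA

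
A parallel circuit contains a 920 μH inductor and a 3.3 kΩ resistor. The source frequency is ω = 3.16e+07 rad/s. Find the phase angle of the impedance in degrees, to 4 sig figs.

6.476°

X_L = ωL = 29070 Ω
Parallel: admittances add. Y = 1/R + 1/(jωL)
Y = (0.0003030 − j3.44e-05) S
|Y| = 0.0003050 S → |Z| = 1/|Y| = 3279 Ω, ∠Z = −∠Y = 6.476°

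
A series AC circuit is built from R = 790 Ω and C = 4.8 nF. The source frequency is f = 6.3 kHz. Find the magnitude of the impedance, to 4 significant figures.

5322 Ω

ω = 2πf = 39580 rad/s
X_C = 1/(ωC) = 5263 Ω
Z = 790.0 − j5263 Ω
|Z| = √(790.0² + 5263²) = 5322 Ω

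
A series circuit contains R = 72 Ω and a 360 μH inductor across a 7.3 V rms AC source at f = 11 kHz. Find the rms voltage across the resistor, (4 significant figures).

6.900 V

ω = 2πf = 69120 rad/s
X_L = ωL = 24.88 Ω
Z = 72.00 + j24.88 Ω
|Z| = √(72.00² + 24.88²) = 76.18 Ω
I = V/|Z| = 95.83 mA
V_R = I·|Z_R| = 0.09583 × 72.00 = 6.900 V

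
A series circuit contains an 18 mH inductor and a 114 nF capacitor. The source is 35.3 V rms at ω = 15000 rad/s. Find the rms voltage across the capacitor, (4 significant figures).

X_L = ωL = 270.0 Ω
X_C = 1/(ωC) = 584.8 Ω
Net reactance X = X_L − X_C = -314.8 Ω
Z = − j314.8 Ω
|Z| = √(0² + 314.8²) = 314.8 Ω
I = V/|Z| = 112.1 mA
V_C = I·|Z_C| = 0.1121 × 584.8 = 65.58 V

65.58 V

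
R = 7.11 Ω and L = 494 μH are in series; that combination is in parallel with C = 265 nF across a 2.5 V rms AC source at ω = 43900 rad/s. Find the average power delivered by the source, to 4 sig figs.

85.32 mW

X_L = ωL = 21.69 Ω
X_C = 1/(ωC) = 85.96 Ω
Branch 1 (R+jX_L): Z₁ = 7.110 + j21.69 Ω, |Z₁| = 22.82 Ω
Branch 2 (−jX_C): Z₂ = −j85.96 Ω
Parallel: Z = Z₁Z₂/(Z₁+Z₂), |Z| = 30.34 Ω, ∠Z = 65.54°
I = V/|Z| = 82.40 mA
P = VI cos φ = 2.5 × 0.08240 × cos(65.54°) = 85.32 mW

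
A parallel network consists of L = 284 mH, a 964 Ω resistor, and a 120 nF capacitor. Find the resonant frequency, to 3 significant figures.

ω₀ = 1/√(LC) = 1/√(0.284 × 1.2e-07) = 5417 rad/s
f₀ = ω₀/(2π) = 862 Hz

862 Hz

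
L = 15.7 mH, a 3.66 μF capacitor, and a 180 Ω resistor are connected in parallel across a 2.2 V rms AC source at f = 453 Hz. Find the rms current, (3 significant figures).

ω = 2πf = 2846 rad/s
X_L = ωL = 44.7 Ω
X_C = 1/(ωC) = 96.0 Ω
Parallel: admittances add. Y = 1/R + 1/(jωL) + jωC
Y = (0.00556 − j0.0120) S
|Y| = 0.0132 S → |Z| = 1/|Y| = 75.8 Ω, ∠Z = −∠Y = 65.1°
I = V/|Z| = 2.2/75.8 = 29.0 mA

29.0 mA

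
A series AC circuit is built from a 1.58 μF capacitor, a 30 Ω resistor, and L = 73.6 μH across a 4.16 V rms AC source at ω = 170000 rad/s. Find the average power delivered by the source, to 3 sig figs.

531 mW

X_L = ωL = 12.5 Ω
X_C = 1/(ωC) = 3.72 Ω
Net reactance X = X_L − X_C = 8.79 Ω
Z = 30.0 + j8.79 Ω
|Z| = √(30.0² + 8.79²) = 31.3 Ω
∠Z = arctan(8.79/30.0) = 16.3°
I = V/|Z| = 133 mA
P = VI cos φ = 4.16 × 0.133 × cos(16.3°) = 531 mW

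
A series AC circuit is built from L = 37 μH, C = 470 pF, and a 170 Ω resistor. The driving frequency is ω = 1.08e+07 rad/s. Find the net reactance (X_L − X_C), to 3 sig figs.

203 Ω

X_L = ωL = 400 Ω
X_C = 1/(ωC) = 197 Ω
X = 400 − 197 = 203 Ω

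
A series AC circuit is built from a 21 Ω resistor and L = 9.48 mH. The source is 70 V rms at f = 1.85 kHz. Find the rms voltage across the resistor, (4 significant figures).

ω = 2πf = 11620 rad/s
X_L = ωL = 110.2 Ω
Z = 21.00 + j110.2 Ω
|Z| = √(21.00² + 110.2²) = 112.2 Ω
I = V/|Z| = 624.0 mA
V_R = I·|Z_R| = 0.6240 × 21.00 = 13.10 V

13.10 V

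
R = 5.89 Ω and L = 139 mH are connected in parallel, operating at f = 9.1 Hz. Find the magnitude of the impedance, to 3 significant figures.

4.73 Ω

ω = 2πf = 57.18 rad/s
X_L = ωL = 7.95 Ω
Parallel: admittances add. Y = 1/R + 1/(jωL)
Y = (0.170 − j0.126) S
|Y| = 0.211 S → |Z| = 1/|Y| = 4.73 Ω, ∠Z = −∠Y = 36.5°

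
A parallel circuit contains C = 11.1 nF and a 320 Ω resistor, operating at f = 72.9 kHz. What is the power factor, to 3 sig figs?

ω = 2πf = 458000 rad/s
X_C = 1/(ωC) = 197 Ω
Parallel: admittances add. Y = 1/R + jωC
Y = (0.00313 + j0.00508) S
|Y| = 0.00597 S → |Z| = 1/|Y| = 168 Ω, ∠Z = −∠Y = -58.4°
cos φ = cos(-58.4°) = 0.524

0.524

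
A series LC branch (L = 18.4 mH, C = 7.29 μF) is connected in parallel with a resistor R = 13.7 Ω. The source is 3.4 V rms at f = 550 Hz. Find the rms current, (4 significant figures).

ω = 2πf = 3456 rad/s
X_L = ωL = 63.59 Ω
X_C = 1/(ωC) = 39.69 Ω
Branch 1: Z₁ = R = 13.70 Ω
Branch 2 (series LC): Z₂ = j(X_L − X_C) = j23.89 Ω
Parallel: Z = Z₁Z₂/(Z₁+Z₂), |Z| = 11.88 Ω, ∠Z = 29.83°
I = V/|Z| = 3.4/11.88 = 286.1 mA

286.1 mA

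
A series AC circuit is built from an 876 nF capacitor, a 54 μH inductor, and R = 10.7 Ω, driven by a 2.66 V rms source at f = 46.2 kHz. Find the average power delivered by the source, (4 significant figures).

300.0 mW

ω = 2πf = 290300 rad/s
X_L = ωL = 15.68 Ω
X_C = 1/(ωC) = 3.933 Ω
Net reactance X = X_L − X_C = 11.74 Ω
Z = 10.70 + j11.74 Ω
|Z| = √(10.70² + 11.74²) = 15.89 Ω
∠Z = arctan(11.74/10.70) = 47.66°
I = V/|Z| = 167.4 mA
P = VI cos φ = 2.66 × 0.1674 × cos(47.66°) = 300.0 mW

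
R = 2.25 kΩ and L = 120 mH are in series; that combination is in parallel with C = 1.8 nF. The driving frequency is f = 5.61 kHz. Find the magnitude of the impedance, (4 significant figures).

6427 Ω

ω = 2πf = 35250 rad/s
X_L = ωL = 4230 Ω
X_C = 1/(ωC) = 15760 Ω
Branch 1 (R+jX_L): Z₁ = 2250 + j4230 Ω, |Z₁| = 4791 Ω
Branch 2 (−jX_C): Z₂ = −j15760 Ω
Parallel: Z = Z₁Z₂/(Z₁+Z₂), |Z| = 6427 Ω, ∠Z = 50.95°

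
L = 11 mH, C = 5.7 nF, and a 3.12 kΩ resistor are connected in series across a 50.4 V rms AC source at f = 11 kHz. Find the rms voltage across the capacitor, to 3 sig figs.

35.6 V

ω = 2πf = 69120 rad/s
X_L = ωL = 760 Ω
X_C = 1/(ωC) = 2540 Ω
Net reactance X = X_L − X_C = -1780 Ω
Z = 3120 − j1780 Ω
|Z| = √(3120² + 1780²) = 3590 Ω
I = V/|Z| = 14.0 mA
V_C = I·|Z_C| = 0.0140 × 2540 = 35.6 V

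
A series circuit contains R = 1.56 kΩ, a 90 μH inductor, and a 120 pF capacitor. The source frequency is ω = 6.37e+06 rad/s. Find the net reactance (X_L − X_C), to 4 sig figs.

-734.9 Ω

X_L = ωL = 573.3 Ω
X_C = 1/(ωC) = 1308 Ω
X = 573.3 − 1308 = -734.9 Ω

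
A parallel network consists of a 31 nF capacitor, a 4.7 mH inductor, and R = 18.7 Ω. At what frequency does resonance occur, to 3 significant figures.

13.2 kHz

ω₀ = 1/√(LC) = 1/√(0.0047 × 3.1e-08) = 82850 rad/s
f₀ = ω₀/(2π) = 13.2 kHz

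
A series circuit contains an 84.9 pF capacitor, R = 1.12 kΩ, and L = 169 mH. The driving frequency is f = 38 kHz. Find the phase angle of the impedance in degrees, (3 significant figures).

ω = 2πf = 238800 rad/s
X_L = ωL = 40400 Ω
X_C = 1/(ωC) = 49300 Ω
Net reactance X = X_L − X_C = -8980 Ω
Z = 1120 − j8980 Ω
|Z| = √(1120² + 8980²) = 9050 Ω
∠Z = arctan(-8980/1120) = -82.9°

-82.9°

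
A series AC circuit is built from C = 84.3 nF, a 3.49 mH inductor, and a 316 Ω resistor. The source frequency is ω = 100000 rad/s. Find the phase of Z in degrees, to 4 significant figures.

X_L = ωL = 349.0 Ω
X_C = 1/(ωC) = 118.6 Ω
Net reactance X = X_L − X_C = 230.4 Ω
Z = 316.0 + j230.4 Ω
|Z| = √(316.0² + 230.4²) = 391.1 Ω
∠Z = arctan(230.4/316.0) = 36.09°

36.09°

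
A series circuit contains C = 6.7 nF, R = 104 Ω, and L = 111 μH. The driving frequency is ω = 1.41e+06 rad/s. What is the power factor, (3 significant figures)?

0.899

X_L = ωL = 157 Ω
X_C = 1/(ωC) = 106 Ω
Net reactance X = X_L − X_C = 50.7 Ω
Z = 104 + j50.7 Ω
|Z| = √(104² + 50.7²) = 116 Ω
∠Z = arctan(50.7/104) = 26.0°
cos φ = cos(26.0°) = 0.899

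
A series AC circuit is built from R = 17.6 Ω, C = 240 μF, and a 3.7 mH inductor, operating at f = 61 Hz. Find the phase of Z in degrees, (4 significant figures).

ω = 2πf = 383.3 rad/s
X_L = ωL = 1.418 Ω
X_C = 1/(ωC) = 10.87 Ω
Net reactance X = X_L − X_C = -9.453 Ω
Z = 17.60 − j9.453 Ω
|Z| = √(17.60² + 9.453²) = 19.98 Ω
∠Z = arctan(-9.453/17.60) = -28.24°

-28.24°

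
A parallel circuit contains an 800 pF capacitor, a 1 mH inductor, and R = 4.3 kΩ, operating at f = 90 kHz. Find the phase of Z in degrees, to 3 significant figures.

ω = 2πf = 565500 rad/s
X_L = ωL = 565 Ω
X_C = 1/(ωC) = 2210 Ω
Parallel: admittances add. Y = 1/R + 1/(jωL) + jωC
Y = (0.000233 − j0.00132) S
|Y| = 0.00134 S → |Z| = 1/|Y| = 748 Ω, ∠Z = −∠Y = 80.0°

80.0°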